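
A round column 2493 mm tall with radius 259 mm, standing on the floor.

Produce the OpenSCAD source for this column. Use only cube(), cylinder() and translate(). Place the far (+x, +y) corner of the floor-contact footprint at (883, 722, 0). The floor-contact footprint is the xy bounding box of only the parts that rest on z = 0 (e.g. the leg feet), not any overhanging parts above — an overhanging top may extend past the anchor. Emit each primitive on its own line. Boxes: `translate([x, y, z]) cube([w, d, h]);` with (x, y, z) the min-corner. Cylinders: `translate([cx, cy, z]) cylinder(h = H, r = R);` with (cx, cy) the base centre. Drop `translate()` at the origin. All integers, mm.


translate([624, 463, 0]) cylinder(h = 2493, r = 259);


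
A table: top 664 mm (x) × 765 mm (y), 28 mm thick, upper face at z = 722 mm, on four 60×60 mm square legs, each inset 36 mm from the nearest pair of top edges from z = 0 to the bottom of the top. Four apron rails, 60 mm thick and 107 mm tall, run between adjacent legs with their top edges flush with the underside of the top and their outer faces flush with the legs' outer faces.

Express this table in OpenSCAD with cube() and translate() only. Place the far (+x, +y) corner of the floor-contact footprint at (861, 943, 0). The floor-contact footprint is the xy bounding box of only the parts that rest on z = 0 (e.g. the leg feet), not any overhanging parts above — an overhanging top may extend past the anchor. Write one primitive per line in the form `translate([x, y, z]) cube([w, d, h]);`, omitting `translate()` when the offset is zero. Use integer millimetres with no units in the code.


translate([233, 214, 694]) cube([664, 765, 28]);
translate([269, 250, 0]) cube([60, 60, 694]);
translate([801, 250, 0]) cube([60, 60, 694]);
translate([269, 883, 0]) cube([60, 60, 694]);
translate([801, 883, 0]) cube([60, 60, 694]);
translate([329, 250, 587]) cube([472, 60, 107]);
translate([329, 883, 587]) cube([472, 60, 107]);
translate([269, 310, 587]) cube([60, 573, 107]);
translate([801, 310, 587]) cube([60, 573, 107]);


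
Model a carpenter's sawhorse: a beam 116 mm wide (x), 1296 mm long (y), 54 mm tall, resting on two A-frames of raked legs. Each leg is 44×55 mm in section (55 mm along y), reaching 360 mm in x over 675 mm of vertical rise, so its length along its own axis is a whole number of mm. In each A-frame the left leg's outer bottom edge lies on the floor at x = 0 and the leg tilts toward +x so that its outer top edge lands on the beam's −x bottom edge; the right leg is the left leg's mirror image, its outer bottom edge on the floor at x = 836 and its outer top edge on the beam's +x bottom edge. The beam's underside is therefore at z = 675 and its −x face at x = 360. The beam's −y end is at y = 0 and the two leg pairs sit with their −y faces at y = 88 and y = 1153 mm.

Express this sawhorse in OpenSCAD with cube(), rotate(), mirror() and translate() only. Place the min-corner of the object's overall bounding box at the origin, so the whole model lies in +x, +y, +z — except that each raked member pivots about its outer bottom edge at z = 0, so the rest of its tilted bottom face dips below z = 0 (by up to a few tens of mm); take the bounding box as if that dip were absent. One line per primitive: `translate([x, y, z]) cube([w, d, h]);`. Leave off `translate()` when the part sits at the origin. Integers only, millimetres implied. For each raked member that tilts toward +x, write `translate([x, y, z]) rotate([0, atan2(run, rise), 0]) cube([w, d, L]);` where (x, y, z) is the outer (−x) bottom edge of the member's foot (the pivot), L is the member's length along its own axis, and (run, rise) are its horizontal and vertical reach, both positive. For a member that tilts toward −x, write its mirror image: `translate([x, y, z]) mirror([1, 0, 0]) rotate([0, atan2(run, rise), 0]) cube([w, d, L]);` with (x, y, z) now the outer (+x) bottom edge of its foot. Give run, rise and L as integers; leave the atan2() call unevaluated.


translate([360, 0, 675]) cube([116, 1296, 54]);
translate([0, 88, 0]) rotate([0, atan2(360, 675), 0]) cube([44, 55, 765]);
translate([836, 88, 0]) mirror([1, 0, 0]) rotate([0, atan2(360, 675), 0]) cube([44, 55, 765]);
translate([0, 1153, 0]) rotate([0, atan2(360, 675), 0]) cube([44, 55, 765]);
translate([836, 1153, 0]) mirror([1, 0, 0]) rotate([0, atan2(360, 675), 0]) cube([44, 55, 765]);


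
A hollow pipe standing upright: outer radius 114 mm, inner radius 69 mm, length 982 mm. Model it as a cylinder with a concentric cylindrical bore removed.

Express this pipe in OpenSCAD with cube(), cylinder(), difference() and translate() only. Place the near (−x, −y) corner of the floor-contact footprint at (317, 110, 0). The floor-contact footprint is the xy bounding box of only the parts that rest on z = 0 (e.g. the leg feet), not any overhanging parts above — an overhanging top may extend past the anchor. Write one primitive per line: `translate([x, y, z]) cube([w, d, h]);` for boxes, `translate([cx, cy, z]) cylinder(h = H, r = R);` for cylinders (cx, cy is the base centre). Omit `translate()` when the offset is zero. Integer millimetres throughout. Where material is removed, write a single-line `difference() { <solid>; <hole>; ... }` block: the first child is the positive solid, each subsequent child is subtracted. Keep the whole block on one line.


difference() { translate([431, 224, 0]) cylinder(h = 982, r = 114); translate([431, 224, 0]) cylinder(h = 982, r = 69); }


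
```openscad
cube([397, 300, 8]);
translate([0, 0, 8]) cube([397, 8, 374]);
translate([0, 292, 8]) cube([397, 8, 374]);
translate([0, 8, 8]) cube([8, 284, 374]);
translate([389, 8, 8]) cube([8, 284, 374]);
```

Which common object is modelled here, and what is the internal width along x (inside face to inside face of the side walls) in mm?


An open box. The internal width is 381 mm.

A 397×300 base slab with four walls standing on it — an open box. The base is 397 mm wide and the walls are 8 mm thick, so the internal width is 397 − 2 × 8 = 381 mm.


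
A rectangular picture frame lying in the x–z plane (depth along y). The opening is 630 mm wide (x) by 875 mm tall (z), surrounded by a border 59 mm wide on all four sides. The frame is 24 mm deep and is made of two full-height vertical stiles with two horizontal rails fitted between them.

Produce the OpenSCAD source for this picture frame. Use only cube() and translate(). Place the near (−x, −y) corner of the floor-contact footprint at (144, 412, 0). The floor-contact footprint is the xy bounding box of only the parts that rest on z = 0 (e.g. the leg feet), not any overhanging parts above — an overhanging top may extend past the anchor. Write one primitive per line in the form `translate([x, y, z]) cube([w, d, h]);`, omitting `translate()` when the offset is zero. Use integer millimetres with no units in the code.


translate([144, 412, 0]) cube([59, 24, 993]);
translate([833, 412, 0]) cube([59, 24, 993]);
translate([203, 412, 0]) cube([630, 24, 59]);
translate([203, 412, 934]) cube([630, 24, 59]);


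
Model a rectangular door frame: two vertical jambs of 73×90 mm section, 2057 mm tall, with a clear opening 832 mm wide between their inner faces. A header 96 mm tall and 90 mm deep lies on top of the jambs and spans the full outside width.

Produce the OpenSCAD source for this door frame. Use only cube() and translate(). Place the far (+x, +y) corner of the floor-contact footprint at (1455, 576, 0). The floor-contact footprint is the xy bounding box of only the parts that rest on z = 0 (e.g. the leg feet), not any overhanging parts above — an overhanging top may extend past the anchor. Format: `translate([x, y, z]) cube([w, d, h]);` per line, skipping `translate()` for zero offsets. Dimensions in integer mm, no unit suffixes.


translate([477, 486, 0]) cube([73, 90, 2057]);
translate([1382, 486, 0]) cube([73, 90, 2057]);
translate([477, 486, 2057]) cube([978, 90, 96]);


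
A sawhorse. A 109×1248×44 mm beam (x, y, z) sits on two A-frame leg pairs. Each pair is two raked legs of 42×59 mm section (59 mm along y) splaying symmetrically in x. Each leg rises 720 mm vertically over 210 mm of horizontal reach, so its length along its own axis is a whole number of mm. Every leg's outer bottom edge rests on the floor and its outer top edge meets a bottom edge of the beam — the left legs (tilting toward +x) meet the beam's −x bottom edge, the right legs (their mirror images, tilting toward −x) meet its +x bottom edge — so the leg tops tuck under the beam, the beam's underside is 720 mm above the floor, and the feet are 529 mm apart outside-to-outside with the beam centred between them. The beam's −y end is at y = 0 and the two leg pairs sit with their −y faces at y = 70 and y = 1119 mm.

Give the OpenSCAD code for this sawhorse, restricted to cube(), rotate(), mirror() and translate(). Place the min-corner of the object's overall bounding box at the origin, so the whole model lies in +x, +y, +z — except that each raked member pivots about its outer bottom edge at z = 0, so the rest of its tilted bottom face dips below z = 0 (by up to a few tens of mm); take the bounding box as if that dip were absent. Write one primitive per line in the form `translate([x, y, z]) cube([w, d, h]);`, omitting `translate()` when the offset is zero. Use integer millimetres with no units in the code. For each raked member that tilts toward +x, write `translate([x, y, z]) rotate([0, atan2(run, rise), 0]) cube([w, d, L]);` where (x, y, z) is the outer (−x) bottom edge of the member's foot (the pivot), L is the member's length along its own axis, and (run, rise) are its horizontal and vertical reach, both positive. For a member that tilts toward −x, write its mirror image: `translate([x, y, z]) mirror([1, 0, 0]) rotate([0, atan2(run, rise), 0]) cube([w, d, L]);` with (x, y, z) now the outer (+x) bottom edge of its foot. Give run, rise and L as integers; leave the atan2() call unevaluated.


// leg length = √(210² + 720²) = 750
// right-leg outer foot x = 2·210 + 109 = 529
// beam min-corner = (210, 0, 720)
translate([210, 0, 720]) cube([109, 1248, 44]);
translate([0, 70, 0]) rotate([0, atan2(210, 720), 0]) cube([42, 59, 750]);
translate([529, 70, 0]) mirror([1, 0, 0]) rotate([0, atan2(210, 720), 0]) cube([42, 59, 750]);
translate([0, 1119, 0]) rotate([0, atan2(210, 720), 0]) cube([42, 59, 750]);
translate([529, 1119, 0]) mirror([1, 0, 0]) rotate([0, atan2(210, 720), 0]) cube([42, 59, 750]);


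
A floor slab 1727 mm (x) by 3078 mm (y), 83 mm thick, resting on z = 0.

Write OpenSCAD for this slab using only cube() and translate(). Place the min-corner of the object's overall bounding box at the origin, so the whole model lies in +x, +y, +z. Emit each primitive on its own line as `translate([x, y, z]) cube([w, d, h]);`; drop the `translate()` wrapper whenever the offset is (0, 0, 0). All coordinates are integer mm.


cube([1727, 3078, 83]);


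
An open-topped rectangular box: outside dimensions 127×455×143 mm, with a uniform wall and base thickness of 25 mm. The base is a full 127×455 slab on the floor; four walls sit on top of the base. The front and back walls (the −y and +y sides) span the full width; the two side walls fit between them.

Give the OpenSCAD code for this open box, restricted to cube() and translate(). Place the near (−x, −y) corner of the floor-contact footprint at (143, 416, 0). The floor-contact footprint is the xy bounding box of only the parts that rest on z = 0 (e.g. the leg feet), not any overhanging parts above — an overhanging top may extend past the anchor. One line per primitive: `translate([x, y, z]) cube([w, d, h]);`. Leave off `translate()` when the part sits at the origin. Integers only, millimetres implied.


translate([143, 416, 0]) cube([127, 455, 25]);
translate([143, 416, 25]) cube([127, 25, 118]);
translate([143, 846, 25]) cube([127, 25, 118]);
translate([143, 441, 25]) cube([25, 405, 118]);
translate([245, 441, 25]) cube([25, 405, 118]);


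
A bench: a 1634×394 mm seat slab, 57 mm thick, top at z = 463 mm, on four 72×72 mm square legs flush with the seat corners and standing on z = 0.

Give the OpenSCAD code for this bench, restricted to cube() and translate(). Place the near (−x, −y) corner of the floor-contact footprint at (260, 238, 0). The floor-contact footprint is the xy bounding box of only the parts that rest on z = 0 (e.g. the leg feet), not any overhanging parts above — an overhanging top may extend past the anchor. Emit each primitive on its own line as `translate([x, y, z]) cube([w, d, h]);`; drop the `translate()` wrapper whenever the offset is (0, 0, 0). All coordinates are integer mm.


translate([260, 238, 406]) cube([1634, 394, 57]);
translate([260, 238, 0]) cube([72, 72, 406]);
translate([260, 560, 0]) cube([72, 72, 406]);
translate([1822, 238, 0]) cube([72, 72, 406]);
translate([1822, 560, 0]) cube([72, 72, 406]);


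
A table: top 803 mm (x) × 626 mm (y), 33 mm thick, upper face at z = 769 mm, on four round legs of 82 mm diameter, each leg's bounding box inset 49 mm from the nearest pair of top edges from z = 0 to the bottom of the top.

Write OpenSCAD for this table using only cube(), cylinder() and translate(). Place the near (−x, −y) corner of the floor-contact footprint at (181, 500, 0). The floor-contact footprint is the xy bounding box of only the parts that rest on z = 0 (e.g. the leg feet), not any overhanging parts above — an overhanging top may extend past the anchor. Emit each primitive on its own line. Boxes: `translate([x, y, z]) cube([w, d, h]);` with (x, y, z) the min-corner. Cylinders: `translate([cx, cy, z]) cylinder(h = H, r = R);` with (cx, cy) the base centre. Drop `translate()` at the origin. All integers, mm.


translate([132, 451, 736]) cube([803, 626, 33]);
translate([222, 541, 0]) cylinder(h = 736, r = 41);
translate([845, 541, 0]) cylinder(h = 736, r = 41);
translate([222, 987, 0]) cylinder(h = 736, r = 41);
translate([845, 987, 0]) cylinder(h = 736, r = 41);


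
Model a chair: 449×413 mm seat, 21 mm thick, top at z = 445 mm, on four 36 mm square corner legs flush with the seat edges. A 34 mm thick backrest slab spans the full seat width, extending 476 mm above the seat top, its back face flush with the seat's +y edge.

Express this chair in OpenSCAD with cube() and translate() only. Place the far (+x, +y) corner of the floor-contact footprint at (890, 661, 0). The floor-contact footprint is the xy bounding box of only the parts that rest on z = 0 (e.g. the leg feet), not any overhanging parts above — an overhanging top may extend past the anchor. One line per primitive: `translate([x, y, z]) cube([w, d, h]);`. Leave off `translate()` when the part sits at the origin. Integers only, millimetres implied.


translate([441, 248, 424]) cube([449, 413, 21]);
translate([441, 248, 0]) cube([36, 36, 424]);
translate([854, 248, 0]) cube([36, 36, 424]);
translate([441, 625, 0]) cube([36, 36, 424]);
translate([854, 625, 0]) cube([36, 36, 424]);
translate([441, 627, 445]) cube([449, 34, 476]);


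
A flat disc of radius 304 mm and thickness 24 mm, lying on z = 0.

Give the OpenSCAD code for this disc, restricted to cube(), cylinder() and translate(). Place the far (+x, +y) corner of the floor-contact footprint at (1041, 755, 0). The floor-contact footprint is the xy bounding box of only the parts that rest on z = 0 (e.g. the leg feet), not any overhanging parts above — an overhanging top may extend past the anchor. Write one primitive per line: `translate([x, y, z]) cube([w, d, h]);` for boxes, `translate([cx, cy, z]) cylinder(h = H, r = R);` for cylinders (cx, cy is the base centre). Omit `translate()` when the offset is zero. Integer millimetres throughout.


translate([737, 451, 0]) cylinder(h = 24, r = 304);


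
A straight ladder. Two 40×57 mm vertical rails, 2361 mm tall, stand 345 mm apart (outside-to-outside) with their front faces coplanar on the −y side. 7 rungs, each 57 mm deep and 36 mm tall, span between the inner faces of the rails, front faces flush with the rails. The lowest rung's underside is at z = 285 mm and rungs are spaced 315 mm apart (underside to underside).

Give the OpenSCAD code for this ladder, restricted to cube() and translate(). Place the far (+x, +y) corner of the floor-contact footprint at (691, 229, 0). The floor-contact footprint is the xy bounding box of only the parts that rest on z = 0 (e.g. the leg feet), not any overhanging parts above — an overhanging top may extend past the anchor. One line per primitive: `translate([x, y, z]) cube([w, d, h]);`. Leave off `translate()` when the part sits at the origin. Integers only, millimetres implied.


// rung span = 345 - 2*40 = 265
// rung[k] z = 285 + k*315
translate([346, 172, 0]) cube([40, 57, 2361]);
translate([651, 172, 0]) cube([40, 57, 2361]);
translate([386, 172, 285]) cube([265, 57, 36]);
translate([386, 172, 600]) cube([265, 57, 36]);
translate([386, 172, 915]) cube([265, 57, 36]);
translate([386, 172, 1230]) cube([265, 57, 36]);
translate([386, 172, 1545]) cube([265, 57, 36]);
translate([386, 172, 1860]) cube([265, 57, 36]);
translate([386, 172, 2175]) cube([265, 57, 36]);


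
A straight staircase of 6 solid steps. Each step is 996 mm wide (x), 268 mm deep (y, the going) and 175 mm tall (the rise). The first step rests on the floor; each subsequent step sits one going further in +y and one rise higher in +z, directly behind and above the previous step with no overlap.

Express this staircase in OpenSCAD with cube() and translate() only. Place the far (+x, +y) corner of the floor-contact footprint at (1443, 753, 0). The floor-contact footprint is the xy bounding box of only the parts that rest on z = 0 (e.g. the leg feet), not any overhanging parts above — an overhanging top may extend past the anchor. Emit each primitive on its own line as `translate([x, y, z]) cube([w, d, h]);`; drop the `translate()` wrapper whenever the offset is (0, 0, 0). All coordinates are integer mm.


translate([447, 485, 0]) cube([996, 268, 175]);
translate([447, 753, 175]) cube([996, 268, 175]);
translate([447, 1021, 350]) cube([996, 268, 175]);
translate([447, 1289, 525]) cube([996, 268, 175]);
translate([447, 1557, 700]) cube([996, 268, 175]);
translate([447, 1825, 875]) cube([996, 268, 175]);


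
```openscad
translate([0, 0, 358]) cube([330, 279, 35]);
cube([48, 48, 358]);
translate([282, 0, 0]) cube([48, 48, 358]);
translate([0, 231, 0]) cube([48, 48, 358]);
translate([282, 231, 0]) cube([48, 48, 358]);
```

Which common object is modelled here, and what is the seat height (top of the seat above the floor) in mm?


A stool. The seat height is 393 mm.

A 330×279×35 slab at z = 358 on four corner posts — a stool. The seat top is 358 + 35 = 393 mm.


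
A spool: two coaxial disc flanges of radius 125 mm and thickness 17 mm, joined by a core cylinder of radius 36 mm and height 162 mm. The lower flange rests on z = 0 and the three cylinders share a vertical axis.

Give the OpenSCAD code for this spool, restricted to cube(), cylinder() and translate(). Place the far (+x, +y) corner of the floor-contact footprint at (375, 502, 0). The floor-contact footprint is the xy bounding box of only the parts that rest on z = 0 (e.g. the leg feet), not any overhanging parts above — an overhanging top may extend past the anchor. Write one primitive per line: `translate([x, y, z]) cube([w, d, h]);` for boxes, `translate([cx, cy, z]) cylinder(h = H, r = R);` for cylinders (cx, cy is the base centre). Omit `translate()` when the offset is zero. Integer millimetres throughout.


translate([250, 377, 0]) cylinder(h = 17, r = 125);
translate([250, 377, 17]) cylinder(h = 162, r = 36);
translate([250, 377, 179]) cylinder(h = 17, r = 125);


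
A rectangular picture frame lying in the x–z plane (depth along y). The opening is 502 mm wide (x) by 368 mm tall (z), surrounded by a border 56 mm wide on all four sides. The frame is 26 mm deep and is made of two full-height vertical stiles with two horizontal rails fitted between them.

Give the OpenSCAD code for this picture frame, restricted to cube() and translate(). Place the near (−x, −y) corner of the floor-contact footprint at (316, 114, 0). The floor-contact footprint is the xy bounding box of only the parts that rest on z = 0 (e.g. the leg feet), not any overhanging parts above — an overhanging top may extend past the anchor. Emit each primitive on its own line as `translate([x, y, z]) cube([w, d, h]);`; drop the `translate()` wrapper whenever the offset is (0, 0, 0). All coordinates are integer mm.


translate([316, 114, 0]) cube([56, 26, 480]);
translate([874, 114, 0]) cube([56, 26, 480]);
translate([372, 114, 0]) cube([502, 26, 56]);
translate([372, 114, 424]) cube([502, 26, 56]);


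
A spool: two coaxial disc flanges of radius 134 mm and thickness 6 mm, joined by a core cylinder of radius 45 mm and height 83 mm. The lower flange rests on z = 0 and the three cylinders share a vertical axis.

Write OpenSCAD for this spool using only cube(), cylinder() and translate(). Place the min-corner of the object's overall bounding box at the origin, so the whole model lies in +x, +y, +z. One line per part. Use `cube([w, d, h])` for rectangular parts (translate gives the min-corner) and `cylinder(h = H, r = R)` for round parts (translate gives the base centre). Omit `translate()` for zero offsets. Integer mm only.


translate([134, 134, 0]) cylinder(h = 6, r = 134);
translate([134, 134, 6]) cylinder(h = 83, r = 45);
translate([134, 134, 89]) cylinder(h = 6, r = 134);


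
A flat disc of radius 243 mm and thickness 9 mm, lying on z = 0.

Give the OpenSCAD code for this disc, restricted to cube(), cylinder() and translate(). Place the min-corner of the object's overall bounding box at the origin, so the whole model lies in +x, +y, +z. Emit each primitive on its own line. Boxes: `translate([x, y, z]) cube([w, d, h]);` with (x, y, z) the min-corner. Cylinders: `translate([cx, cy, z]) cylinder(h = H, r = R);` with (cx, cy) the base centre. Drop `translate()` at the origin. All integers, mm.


translate([243, 243, 0]) cylinder(h = 9, r = 243);


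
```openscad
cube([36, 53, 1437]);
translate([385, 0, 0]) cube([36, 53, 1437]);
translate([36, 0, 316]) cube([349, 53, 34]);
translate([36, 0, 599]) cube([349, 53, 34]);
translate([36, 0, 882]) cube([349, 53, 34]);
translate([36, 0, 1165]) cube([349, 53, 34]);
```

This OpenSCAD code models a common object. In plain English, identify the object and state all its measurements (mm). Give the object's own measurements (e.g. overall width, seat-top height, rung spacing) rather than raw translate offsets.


A straight ladder. Two 36×53 mm vertical rails, 1437 mm tall, stand 421 mm apart (outside-to-outside) with their front faces coplanar on the −y side. 4 rungs, each 53 mm deep and 34 mm tall, span between the inner faces of the rails, front faces flush with the rails. The lowest rung's underside is at z = 316 mm and rungs are spaced 283 mm apart (underside to underside).


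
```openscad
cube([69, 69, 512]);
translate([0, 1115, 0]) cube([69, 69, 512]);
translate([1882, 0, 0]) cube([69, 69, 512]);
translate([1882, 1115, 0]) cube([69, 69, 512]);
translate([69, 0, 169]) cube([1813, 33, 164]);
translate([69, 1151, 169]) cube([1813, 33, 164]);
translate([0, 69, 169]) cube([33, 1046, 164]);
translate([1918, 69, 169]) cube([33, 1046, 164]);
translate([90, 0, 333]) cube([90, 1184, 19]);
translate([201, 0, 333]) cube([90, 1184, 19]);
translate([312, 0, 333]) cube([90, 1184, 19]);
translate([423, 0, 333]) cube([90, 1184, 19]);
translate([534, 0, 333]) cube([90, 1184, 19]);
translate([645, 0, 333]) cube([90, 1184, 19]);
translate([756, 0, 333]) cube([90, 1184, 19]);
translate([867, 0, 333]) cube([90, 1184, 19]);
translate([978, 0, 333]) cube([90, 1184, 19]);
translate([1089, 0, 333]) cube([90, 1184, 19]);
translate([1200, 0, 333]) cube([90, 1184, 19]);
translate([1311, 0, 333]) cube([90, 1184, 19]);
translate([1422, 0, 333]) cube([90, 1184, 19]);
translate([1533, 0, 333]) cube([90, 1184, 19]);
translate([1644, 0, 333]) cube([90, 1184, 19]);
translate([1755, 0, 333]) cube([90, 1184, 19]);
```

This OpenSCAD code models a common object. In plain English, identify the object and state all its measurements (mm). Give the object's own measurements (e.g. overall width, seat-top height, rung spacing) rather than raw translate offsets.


A bed frame 1951 mm long (x) by 1184 mm wide (y). Four 69×69 mm corner posts, 512 mm tall, at the corners of the footprint. Four rails of 33 mm thickness and 164 mm height run between adjacent posts with their undersides at z = 169 mm, their outer faces flush with the outside of the frame (the two x-running rails run between the posts' inner faces; the two y-running rails run between the posts' inner faces). 16 slats, each 90 mm wide (x) and 19 mm thick, lie across the top of the two x-running rails, running the full 1184 mm width of the frame in y; along x they sit between the end posts with a 21 mm gap after the −x posts and between neighbouring slats, leaving 37 mm before the +x posts.


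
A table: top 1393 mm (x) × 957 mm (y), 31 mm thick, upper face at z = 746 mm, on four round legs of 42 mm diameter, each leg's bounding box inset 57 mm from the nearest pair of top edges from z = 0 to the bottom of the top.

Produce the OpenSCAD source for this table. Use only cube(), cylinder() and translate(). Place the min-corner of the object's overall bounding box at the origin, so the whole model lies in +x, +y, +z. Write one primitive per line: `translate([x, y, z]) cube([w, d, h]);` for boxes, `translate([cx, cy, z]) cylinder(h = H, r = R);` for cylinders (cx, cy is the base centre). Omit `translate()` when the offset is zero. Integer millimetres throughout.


// leg_h = 746 - 31 = 715
translate([0, 0, 715]) cube([1393, 957, 31]);
translate([78, 78, 0]) cylinder(h = 715, r = 21);
translate([1315, 78, 0]) cylinder(h = 715, r = 21);
translate([78, 879, 0]) cylinder(h = 715, r = 21);
translate([1315, 879, 0]) cylinder(h = 715, r = 21);


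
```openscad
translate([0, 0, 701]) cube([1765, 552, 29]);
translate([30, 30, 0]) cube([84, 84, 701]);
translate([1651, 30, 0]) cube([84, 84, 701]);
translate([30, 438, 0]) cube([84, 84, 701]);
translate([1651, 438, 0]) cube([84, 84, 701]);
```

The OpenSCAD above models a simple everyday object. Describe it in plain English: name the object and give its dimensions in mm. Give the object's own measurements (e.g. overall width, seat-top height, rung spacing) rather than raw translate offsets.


A rectangular dining table. The top is 1765×552×29 mm with its upper surface at z = 730 mm. It stands on four 84×84 mm square legs, each inset 30 mm from the nearest pair of top edges, running from the floor to the underside of the top.


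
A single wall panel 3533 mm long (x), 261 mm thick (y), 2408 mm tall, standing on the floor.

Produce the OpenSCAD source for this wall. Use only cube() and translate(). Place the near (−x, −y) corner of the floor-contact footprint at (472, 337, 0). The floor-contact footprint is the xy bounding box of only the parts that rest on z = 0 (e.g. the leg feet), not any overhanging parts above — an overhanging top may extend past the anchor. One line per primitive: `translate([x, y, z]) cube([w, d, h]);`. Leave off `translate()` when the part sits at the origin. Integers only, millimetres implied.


translate([472, 337, 0]) cube([3533, 261, 2408]);


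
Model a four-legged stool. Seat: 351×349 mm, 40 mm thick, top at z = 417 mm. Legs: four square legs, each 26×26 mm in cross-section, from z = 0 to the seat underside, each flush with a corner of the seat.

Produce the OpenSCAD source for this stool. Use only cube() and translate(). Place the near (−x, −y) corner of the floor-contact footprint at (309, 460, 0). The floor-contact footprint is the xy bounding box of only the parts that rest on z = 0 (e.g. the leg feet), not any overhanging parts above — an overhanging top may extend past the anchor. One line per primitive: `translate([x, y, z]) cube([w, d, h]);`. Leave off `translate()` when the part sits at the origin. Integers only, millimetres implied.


translate([309, 460, 377]) cube([351, 349, 40]);
translate([309, 460, 0]) cube([26, 26, 377]);
translate([634, 460, 0]) cube([26, 26, 377]);
translate([309, 783, 0]) cube([26, 26, 377]);
translate([634, 783, 0]) cube([26, 26, 377]);


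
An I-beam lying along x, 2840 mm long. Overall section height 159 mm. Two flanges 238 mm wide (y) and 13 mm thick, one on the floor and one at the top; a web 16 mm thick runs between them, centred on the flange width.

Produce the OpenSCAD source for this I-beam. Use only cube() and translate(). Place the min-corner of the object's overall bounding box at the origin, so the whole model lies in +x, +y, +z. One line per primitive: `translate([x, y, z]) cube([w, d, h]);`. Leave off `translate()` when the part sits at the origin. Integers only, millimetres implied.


cube([2840, 238, 13]);
translate([0, 111, 13]) cube([2840, 16, 133]);
translate([0, 0, 146]) cube([2840, 238, 13]);


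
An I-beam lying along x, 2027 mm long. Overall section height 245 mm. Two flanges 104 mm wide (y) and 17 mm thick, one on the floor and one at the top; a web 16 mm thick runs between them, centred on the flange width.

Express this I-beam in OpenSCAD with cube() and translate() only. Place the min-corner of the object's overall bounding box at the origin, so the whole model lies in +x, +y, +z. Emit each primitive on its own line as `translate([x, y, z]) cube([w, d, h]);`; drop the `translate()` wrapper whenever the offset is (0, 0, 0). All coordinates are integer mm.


cube([2027, 104, 17]);
translate([0, 44, 17]) cube([2027, 16, 211]);
translate([0, 0, 228]) cube([2027, 104, 17]);


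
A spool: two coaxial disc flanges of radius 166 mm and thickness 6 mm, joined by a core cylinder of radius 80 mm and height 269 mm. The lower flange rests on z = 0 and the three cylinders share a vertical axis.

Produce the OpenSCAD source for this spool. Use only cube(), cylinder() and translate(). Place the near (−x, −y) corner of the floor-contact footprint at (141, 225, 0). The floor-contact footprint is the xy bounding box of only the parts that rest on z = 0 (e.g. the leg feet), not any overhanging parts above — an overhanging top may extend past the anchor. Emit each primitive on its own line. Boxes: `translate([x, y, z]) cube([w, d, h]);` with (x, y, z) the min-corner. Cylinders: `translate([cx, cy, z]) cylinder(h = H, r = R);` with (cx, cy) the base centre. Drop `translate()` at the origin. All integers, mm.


translate([307, 391, 0]) cylinder(h = 6, r = 166);
translate([307, 391, 6]) cylinder(h = 269, r = 80);
translate([307, 391, 275]) cylinder(h = 6, r = 166);


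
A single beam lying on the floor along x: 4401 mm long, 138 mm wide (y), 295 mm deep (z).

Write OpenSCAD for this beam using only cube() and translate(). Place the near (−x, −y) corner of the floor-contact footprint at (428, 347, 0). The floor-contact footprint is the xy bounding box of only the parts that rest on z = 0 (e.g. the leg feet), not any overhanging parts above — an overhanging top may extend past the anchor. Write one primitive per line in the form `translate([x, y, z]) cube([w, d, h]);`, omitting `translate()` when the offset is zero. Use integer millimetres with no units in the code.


translate([428, 347, 0]) cube([4401, 138, 295]);


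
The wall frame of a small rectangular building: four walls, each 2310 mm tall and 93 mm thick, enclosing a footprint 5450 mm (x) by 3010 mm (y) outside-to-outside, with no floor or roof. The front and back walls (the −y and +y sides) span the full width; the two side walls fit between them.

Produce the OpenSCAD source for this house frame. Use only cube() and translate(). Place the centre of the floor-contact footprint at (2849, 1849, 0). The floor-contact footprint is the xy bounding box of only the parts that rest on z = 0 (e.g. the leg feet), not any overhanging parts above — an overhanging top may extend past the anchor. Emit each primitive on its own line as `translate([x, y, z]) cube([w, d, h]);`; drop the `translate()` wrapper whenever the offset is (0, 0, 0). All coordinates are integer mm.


translate([124, 344, 0]) cube([5450, 93, 2310]);
translate([124, 3261, 0]) cube([5450, 93, 2310]);
translate([124, 437, 0]) cube([93, 2824, 2310]);
translate([5481, 437, 0]) cube([93, 2824, 2310]);


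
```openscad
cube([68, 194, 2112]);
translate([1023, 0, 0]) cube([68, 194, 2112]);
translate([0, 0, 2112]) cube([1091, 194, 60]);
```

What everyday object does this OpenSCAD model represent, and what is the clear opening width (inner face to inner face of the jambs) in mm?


A door frame. The clear opening width is 955 mm.

Two 2112 mm tall posts with a header on top — a door frame. The left jamb is 68 mm wide at x = 0; the right jamb starts at x = 1023. The clear opening is 1023 − 68 = 955 mm.


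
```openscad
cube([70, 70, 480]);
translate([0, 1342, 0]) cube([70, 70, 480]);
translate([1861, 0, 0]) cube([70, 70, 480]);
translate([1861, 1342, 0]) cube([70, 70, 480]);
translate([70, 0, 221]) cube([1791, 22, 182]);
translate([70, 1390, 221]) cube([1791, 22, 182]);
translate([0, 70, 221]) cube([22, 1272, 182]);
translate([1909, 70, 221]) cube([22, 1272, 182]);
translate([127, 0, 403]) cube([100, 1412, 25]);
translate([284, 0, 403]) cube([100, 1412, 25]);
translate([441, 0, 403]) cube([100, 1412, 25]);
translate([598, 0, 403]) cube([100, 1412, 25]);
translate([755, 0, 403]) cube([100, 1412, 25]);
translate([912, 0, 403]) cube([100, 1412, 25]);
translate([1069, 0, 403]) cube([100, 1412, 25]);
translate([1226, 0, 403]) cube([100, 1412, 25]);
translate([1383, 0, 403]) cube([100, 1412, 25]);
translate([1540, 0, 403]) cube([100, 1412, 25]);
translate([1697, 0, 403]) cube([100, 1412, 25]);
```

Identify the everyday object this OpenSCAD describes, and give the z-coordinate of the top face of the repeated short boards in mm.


A bed frame. The slat-top height is 428 mm.

Four posts, four rails, and a row of slats — a bed frame. Slats sit on the rails at z = 221 + 182 = 403; with slat thickness 25, the top is 428 mm.


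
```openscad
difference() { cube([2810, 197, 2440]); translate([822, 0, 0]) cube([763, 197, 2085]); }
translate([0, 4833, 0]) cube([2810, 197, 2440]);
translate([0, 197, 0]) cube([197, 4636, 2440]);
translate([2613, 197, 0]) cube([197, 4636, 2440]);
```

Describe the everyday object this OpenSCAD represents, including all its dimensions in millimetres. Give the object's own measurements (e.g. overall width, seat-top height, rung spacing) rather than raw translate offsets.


A single room: four walls, each 2440 mm tall and 197 mm thick, enclosing an outside footprint 2810×5030 mm (x × y), no floor or roof. The front and back walls (−y and +y sides) run the full x-width; the side walls fit between their inner faces. A door opening 763 mm wide and 2085 mm tall is cut through the front wall from the floor up, its −x edge 822 mm from the wall's −x end.


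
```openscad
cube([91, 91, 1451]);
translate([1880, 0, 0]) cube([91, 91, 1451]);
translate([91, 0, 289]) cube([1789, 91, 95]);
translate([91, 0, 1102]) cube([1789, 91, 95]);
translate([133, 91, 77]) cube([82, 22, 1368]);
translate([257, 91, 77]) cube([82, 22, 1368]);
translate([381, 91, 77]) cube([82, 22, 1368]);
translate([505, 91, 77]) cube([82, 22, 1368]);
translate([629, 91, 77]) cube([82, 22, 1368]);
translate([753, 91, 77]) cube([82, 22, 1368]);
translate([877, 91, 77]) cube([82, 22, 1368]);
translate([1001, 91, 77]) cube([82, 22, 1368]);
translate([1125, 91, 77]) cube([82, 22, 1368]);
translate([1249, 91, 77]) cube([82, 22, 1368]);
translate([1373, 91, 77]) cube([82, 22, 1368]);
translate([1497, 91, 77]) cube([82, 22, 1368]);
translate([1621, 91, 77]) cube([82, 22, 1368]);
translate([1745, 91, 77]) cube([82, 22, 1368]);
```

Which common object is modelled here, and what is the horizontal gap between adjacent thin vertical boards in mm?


A fence section. The picket gap is 42 mm.

Two posts, two rails, 14 pickets — a fence section. Span 1789 mm holds 14 pickets of 82 mm with 15 equal gaps: ⌊(1789 − 14·82) / 15⌋ = 42 mm.


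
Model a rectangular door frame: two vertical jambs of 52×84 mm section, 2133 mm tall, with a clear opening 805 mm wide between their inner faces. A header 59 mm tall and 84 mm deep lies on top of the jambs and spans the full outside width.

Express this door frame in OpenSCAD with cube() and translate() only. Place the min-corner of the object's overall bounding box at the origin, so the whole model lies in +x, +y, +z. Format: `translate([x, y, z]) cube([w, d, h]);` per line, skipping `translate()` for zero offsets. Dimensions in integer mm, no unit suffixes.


cube([52, 84, 2133]);
translate([857, 0, 0]) cube([52, 84, 2133]);
translate([0, 0, 2133]) cube([909, 84, 59]);


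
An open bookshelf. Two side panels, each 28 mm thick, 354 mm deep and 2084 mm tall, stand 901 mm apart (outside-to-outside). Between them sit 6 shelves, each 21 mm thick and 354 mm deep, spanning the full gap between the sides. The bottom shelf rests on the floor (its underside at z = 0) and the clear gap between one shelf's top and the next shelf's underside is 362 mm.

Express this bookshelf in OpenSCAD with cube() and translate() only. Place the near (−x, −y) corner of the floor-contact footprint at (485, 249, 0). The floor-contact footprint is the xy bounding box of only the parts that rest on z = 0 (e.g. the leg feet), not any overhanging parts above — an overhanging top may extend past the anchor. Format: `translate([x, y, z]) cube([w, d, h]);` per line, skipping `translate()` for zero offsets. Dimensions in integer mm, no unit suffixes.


translate([485, 249, 0]) cube([28, 354, 2084]);
translate([1358, 249, 0]) cube([28, 354, 2084]);
translate([513, 249, 0]) cube([845, 354, 21]);
translate([513, 249, 383]) cube([845, 354, 21]);
translate([513, 249, 766]) cube([845, 354, 21]);
translate([513, 249, 1149]) cube([845, 354, 21]);
translate([513, 249, 1532]) cube([845, 354, 21]);
translate([513, 249, 1915]) cube([845, 354, 21]);


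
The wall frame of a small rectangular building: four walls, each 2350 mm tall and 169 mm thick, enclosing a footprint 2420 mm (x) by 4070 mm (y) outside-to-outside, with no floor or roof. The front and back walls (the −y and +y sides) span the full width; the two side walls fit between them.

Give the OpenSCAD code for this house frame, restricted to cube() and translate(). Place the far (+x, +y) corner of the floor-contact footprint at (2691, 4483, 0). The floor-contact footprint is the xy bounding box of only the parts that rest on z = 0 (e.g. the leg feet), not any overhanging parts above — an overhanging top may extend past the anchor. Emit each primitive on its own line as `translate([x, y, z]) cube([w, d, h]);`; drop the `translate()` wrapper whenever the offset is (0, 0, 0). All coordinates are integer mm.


translate([271, 413, 0]) cube([2420, 169, 2350]);
translate([271, 4314, 0]) cube([2420, 169, 2350]);
translate([271, 582, 0]) cube([169, 3732, 2350]);
translate([2522, 582, 0]) cube([169, 3732, 2350]);


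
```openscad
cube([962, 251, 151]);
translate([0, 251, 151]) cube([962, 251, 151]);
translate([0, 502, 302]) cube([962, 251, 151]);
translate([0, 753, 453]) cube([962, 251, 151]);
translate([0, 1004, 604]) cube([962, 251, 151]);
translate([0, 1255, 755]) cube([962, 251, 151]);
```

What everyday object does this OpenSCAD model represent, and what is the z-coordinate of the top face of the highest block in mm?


A staircase. The total rise is 906 mm.

6 identical blocks, each offset up and back from the previous — a staircase. Each step is 151 mm tall and there are 6 of them, so the total rise is 6 × 151 = 906 mm.


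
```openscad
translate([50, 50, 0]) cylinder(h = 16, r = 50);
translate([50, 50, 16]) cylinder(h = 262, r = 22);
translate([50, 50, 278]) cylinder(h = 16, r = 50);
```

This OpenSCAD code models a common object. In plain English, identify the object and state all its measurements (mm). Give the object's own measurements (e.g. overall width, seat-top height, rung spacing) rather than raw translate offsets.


A spool: two coaxial disc flanges of radius 50 mm and thickness 16 mm, joined by a core cylinder of radius 22 mm and height 262 mm. The lower flange rests on z = 0 and the three cylinders share a vertical axis.
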